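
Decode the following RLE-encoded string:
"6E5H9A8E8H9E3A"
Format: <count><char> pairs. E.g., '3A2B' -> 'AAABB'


Expanding each <count><char> pair:
  6E -> 'EEEEEE'
  5H -> 'HHHHH'
  9A -> 'AAAAAAAAA'
  8E -> 'EEEEEEEE'
  8H -> 'HHHHHHHH'
  9E -> 'EEEEEEEEE'
  3A -> 'AAA'

Decoded = EEEEEEHHHHHAAAAAAAAAEEEEEEEEHHHHHHHHEEEEEEEEEAAA


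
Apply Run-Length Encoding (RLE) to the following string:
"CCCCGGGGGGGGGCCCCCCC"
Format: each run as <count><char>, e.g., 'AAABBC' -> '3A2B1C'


Scanning runs left to right:
  i=0: run of 'C' x 4 -> '4C'
  i=4: run of 'G' x 9 -> '9G'
  i=13: run of 'C' x 7 -> '7C'

RLE = 4C9G7C


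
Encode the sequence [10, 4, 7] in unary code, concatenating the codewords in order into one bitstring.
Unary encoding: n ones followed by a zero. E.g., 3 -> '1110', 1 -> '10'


Encode each number as n ones followed by a terminating 0:
  10 -> 11111111110 (11 bits)
  4 -> 11110 (5 bits)
  7 -> 11111110 (8 bits)
Total length = 11 + 5 + 8 = 24 bits.

Unary([10, 4, 7]) = 111111111101111011111110 (24 bits)


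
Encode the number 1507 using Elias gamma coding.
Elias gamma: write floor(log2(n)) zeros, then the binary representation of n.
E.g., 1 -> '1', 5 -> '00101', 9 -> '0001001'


num_bits = floor(log2(1507)) + 1 = 11
leading_zeros = num_bits - 1 = 10
binary(1507) = 10111100011

Elias gamma(1507) = '0000000000' + '10111100011' = 000000000010111100011 (21 bits)


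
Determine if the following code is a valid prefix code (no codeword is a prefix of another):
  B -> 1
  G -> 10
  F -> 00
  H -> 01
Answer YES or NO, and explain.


Checking each pair (does one codeword prefix another?):
  B='1' vs G='10': prefix -- VIOLATION

NO -- this is NOT a valid prefix code. B (1) is a prefix of G (10).


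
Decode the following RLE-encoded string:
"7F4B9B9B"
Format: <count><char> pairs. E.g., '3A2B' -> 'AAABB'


Expanding each <count><char> pair:
  7F -> 'FFFFFFF'
  4B -> 'BBBB'
  9B -> 'BBBBBBBBB'
  9B -> 'BBBBBBBBB'

Decoded = FFFFFFFBBBBBBBBBBBBBBBBBBBBBB


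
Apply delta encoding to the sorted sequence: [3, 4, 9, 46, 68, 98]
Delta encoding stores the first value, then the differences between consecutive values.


First value: 3
Deltas:
  4 - 3 = 1
  9 - 4 = 5
  46 - 9 = 37
  68 - 46 = 22
  98 - 68 = 30


Delta encoded: [3, 1, 5, 37, 22, 30]


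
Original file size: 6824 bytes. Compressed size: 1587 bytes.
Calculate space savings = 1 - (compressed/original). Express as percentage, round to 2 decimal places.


ratio = compressed/original = 1587/6824 = 0.232562
savings = 1 - ratio = 1 - 0.232562 = 0.767438
as a percentage: 0.767438 * 100 = 76.74%

Space savings = 1 - 1587/6824 = 76.74%


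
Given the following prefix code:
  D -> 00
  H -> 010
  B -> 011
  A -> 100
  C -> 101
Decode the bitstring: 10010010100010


Decoding step by step:
Bits 100 -> A
Bits 100 -> A
Bits 101 -> C
Bits 00 -> D
Bits 010 -> H


Decoded message: AACDH


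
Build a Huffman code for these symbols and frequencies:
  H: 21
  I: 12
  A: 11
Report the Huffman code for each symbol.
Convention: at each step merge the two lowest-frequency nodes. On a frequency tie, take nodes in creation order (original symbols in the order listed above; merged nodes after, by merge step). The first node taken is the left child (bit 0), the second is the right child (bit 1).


Huffman tree construction:
Step 1: Merge A(11) + I(12) = 23
Step 2: Merge H(21) + (A+I)(23) = 44
Read each symbol's code off the tree from the root (left child = 0, right child = 1).

Codes:
  H: 0 (length 1)
  I: 11 (length 2)
  A: 10 (length 2)
Average code length: 67/44 = 1.5227 bits/symbol


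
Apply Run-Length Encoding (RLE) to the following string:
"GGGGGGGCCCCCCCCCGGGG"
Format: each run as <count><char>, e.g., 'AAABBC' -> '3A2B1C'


Scanning runs left to right:
  i=0: run of 'G' x 7 -> '7G'
  i=7: run of 'C' x 9 -> '9C'
  i=16: run of 'G' x 4 -> '4G'

RLE = 7G9C4G


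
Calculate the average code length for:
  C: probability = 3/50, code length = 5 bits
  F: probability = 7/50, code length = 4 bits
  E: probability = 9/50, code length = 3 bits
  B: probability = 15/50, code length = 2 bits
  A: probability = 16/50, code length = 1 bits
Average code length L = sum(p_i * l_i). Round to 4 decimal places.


Weighted contributions p_i * l_i:
  C: (3/50) * 5 = 15/50
  F: (7/50) * 4 = 28/50
  E: (9/50) * 3 = 27/50
  B: (15/50) * 2 = 30/50
  A: (16/50) * 1 = 16/50
Sum = (15 + 28 + 27 + 30 + 16)/50 = 116/50

L = 116/50 = 2.3200 bits/symbol


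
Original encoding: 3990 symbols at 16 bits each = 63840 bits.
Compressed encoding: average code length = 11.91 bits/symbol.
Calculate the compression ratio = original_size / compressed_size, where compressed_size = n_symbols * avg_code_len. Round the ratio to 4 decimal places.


original_size = n_symbols * orig_bits = 3990 * 16 = 63840 bits
compressed_size = n_symbols * avg_code_len = 3990 * 11.91 = 47520.9 bits
ratio = original_size / compressed_size = 63840 / 47520.9 = 1.3434

Compression ratio = 1.3434


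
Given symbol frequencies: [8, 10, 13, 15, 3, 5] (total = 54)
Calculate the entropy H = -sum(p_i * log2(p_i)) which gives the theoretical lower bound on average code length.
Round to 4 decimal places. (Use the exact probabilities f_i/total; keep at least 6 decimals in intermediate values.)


Per-symbol terms -p_i * log2(p_i) with p_i = f_i/54:
  p = 8/54 = 0.148148: log2(p) = -2.754888, -p*log2(p) = 0.408131
  p = 10/54 = 0.185185: log2(p) = -2.432959, -p*log2(p) = 0.450548
  p = 13/54 = 0.240741: log2(p) = -2.054448, -p*log2(p) = 0.494589
  p = 15/54 = 0.277778: log2(p) = -1.847997, -p*log2(p) = 0.513332
  p = 3/54 = 0.055556: log2(p) = -4.169925, -p*log2(p) = 0.231663
  p = 5/54 = 0.092593: log2(p) = -3.432959, -p*log2(p) = 0.317867
H = 0.408131 + 0.450548 + 0.494589 + 0.513332 + 0.231663 + 0.317867 = 2.416130

H = 2.4161 bits/symbol


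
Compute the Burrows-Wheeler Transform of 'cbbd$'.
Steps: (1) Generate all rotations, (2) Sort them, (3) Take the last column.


Rotations (sorted):
  0: $cbbd -> last char: d
  1: bbd$c -> last char: c
  2: bd$cb -> last char: b
  3: cbbd$ -> last char: $
  4: d$cbb -> last char: b


BWT = dcb$b


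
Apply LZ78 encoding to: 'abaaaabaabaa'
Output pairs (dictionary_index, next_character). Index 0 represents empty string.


LZ78 encoding steps:
Dictionary: {0: ''}
Step 1: w='' (idx 0), next='a' -> output (0, 'a'), add 'a' as idx 1
Step 2: w='' (idx 0), next='b' -> output (0, 'b'), add 'b' as idx 2
Step 3: w='a' (idx 1), next='a' -> output (1, 'a'), add 'aa' as idx 3
Step 4: w='aa' (idx 3), next='b' -> output (3, 'b'), add 'aab' as idx 4
Step 5: w='aab' (idx 4), next='a' -> output (4, 'a'), add 'aaba' as idx 5
Step 6: w='a' (idx 1), end of input -> output (1, '')


Encoded: [(0, 'a'), (0, 'b'), (1, 'a'), (3, 'b'), (4, 'a'), (1, '')]


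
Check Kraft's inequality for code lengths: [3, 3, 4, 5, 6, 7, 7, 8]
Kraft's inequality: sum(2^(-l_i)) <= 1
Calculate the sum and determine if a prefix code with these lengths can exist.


Sum = 2^(-3) + 2^(-3) + 2^(-4) + 2^(-5) + 2^(-6) + 2^(-7) + 2^(-7) + 2^(-8)
    = 0.125 + 0.125 + 0.0625 + 0.03125 + 0.015625 + 0.0078125 + 0.0078125 + 0.00390625
    = 97/256 = 0.37890625
Since 0.37890625 <= 1, Kraft's inequality IS satisfied.
A prefix code with these lengths CAN exist.

Kraft sum = 0.37890625. Satisfied.


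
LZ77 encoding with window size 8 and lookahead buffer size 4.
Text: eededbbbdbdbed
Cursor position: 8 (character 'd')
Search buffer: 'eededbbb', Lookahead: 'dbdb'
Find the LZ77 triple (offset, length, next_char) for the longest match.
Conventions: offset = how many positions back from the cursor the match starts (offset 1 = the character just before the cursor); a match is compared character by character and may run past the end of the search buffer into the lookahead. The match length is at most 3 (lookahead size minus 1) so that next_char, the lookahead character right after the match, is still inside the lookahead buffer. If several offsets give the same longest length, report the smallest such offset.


Try each offset into the search buffer:
  offset=1 (pos 7, char 'b'): match length 0
  offset=2 (pos 6, char 'b'): match length 0
  offset=3 (pos 5, char 'b'): match length 0
  offset=4 (pos 4, char 'd'): match length 2
  offset=5 (pos 3, char 'e'): match length 0
  offset=6 (pos 2, char 'd'): match length 1
  offset=7 (pos 1, char 'e'): match length 0
  offset=8 (pos 0, char 'e'): match length 0
Longest match has length 2 at offset 4.
next_char = character at position 8 + 2 = 10 -> 'd'

Best match: offset=4, length=2 (matching 'db' starting at position 4)
LZ77 triple: (4, 2, 'd')


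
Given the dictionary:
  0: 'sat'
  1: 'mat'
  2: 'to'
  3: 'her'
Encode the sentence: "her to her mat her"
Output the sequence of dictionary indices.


Look up each word in the dictionary:
  'her' -> 3
  'to' -> 2
  'her' -> 3
  'mat' -> 1
  'her' -> 3

Encoded: [3, 2, 3, 1, 3]


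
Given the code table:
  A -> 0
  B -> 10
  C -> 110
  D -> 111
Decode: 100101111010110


Decoding:
10 -> B
0 -> A
10 -> B
111 -> D
10 -> B
10 -> B
110 -> C


Result: BABDBBC


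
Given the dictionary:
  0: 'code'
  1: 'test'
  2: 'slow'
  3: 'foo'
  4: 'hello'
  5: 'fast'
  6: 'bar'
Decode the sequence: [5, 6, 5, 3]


Look up each index in the dictionary:
  5 -> 'fast'
  6 -> 'bar'
  5 -> 'fast'
  3 -> 'foo'

Decoded: "fast bar fast foo"


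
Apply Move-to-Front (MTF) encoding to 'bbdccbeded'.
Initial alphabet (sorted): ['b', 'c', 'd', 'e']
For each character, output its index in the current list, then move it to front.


MTF encoding:
'b': index 0 in ['b', 'c', 'd', 'e'] -> ['b', 'c', 'd', 'e']
'b': index 0 in ['b', 'c', 'd', 'e'] -> ['b', 'c', 'd', 'e']
'd': index 2 in ['b', 'c', 'd', 'e'] -> ['d', 'b', 'c', 'e']
'c': index 2 in ['d', 'b', 'c', 'e'] -> ['c', 'd', 'b', 'e']
'c': index 0 in ['c', 'd', 'b', 'e'] -> ['c', 'd', 'b', 'e']
'b': index 2 in ['c', 'd', 'b', 'e'] -> ['b', 'c', 'd', 'e']
'e': index 3 in ['b', 'c', 'd', 'e'] -> ['e', 'b', 'c', 'd']
'd': index 3 in ['e', 'b', 'c', 'd'] -> ['d', 'e', 'b', 'c']
'e': index 1 in ['d', 'e', 'b', 'c'] -> ['e', 'd', 'b', 'c']
'd': index 1 in ['e', 'd', 'b', 'c'] -> ['d', 'e', 'b', 'c']


Output: [0, 0, 2, 2, 0, 2, 3, 3, 1, 1]


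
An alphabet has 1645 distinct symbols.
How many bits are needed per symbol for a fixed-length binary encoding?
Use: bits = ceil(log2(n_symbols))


log2(1645) = 10.6839
Bracket: 2^10 = 1024 < 1645 <= 2^11 = 2048
So ceil(log2(1645)) = 11

bits = ceil(log2(1645)) = ceil(10.6839) = 11 bits


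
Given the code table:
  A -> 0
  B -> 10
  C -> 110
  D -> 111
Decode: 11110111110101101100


Decoding:
111 -> D
10 -> B
111 -> D
110 -> C
10 -> B
110 -> C
110 -> C
0 -> A


Result: DBDCBCCA


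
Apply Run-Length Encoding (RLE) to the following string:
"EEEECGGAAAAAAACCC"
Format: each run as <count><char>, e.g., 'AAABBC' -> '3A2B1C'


Scanning runs left to right:
  i=0: run of 'E' x 4 -> '4E'
  i=4: run of 'C' x 1 -> '1C'
  i=5: run of 'G' x 2 -> '2G'
  i=7: run of 'A' x 7 -> '7A'
  i=14: run of 'C' x 3 -> '3C'

RLE = 4E1C2G7A3C


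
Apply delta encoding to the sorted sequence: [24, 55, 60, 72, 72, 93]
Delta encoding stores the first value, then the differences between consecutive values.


First value: 24
Deltas:
  55 - 24 = 31
  60 - 55 = 5
  72 - 60 = 12
  72 - 72 = 0
  93 - 72 = 21


Delta encoded: [24, 31, 5, 12, 0, 21]


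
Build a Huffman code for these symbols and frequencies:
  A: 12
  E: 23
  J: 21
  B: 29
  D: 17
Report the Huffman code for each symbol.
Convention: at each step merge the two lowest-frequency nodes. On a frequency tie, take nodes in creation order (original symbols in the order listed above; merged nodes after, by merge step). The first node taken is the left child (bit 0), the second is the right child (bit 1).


Huffman tree construction:
Step 1: Merge A(12) + D(17) = 29
Step 2: Merge J(21) + E(23) = 44
Step 3: Merge B(29) + (A+D)(29) = 58
Step 4: Merge (J+E)(44) + (B+(A+D))(58) = 102
Read each symbol's code off the tree from the root (left child = 0, right child = 1).

Codes:
  A: 110 (length 3)
  E: 01 (length 2)
  J: 00 (length 2)
  B: 10 (length 2)
  D: 111 (length 3)
Average code length: 233/102 = 2.2843 bits/symbol


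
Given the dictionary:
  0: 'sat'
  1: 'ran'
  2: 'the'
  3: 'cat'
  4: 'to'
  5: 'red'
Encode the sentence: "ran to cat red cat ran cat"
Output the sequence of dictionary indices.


Look up each word in the dictionary:
  'ran' -> 1
  'to' -> 4
  'cat' -> 3
  'red' -> 5
  'cat' -> 3
  'ran' -> 1
  'cat' -> 3

Encoded: [1, 4, 3, 5, 3, 1, 3]


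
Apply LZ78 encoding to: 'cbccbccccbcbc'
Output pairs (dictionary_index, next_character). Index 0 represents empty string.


LZ78 encoding steps:
Dictionary: {0: ''}
Step 1: w='' (idx 0), next='c' -> output (0, 'c'), add 'c' as idx 1
Step 2: w='' (idx 0), next='b' -> output (0, 'b'), add 'b' as idx 2
Step 3: w='c' (idx 1), next='c' -> output (1, 'c'), add 'cc' as idx 3
Step 4: w='b' (idx 2), next='c' -> output (2, 'c'), add 'bc' as idx 4
Step 5: w='cc' (idx 3), next='c' -> output (3, 'c'), add 'ccc' as idx 5
Step 6: w='bc' (idx 4), next='b' -> output (4, 'b'), add 'bcb' as idx 6
Step 7: w='c' (idx 1), end of input -> output (1, '')


Encoded: [(0, 'c'), (0, 'b'), (1, 'c'), (2, 'c'), (3, 'c'), (4, 'b'), (1, '')]


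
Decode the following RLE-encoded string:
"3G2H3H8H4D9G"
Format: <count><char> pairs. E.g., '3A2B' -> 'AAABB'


Expanding each <count><char> pair:
  3G -> 'GGG'
  2H -> 'HH'
  3H -> 'HHH'
  8H -> 'HHHHHHHH'
  4D -> 'DDDD'
  9G -> 'GGGGGGGGG'

Decoded = GGGHHHHHHHHHHHHHDDDDGGGGGGGGG


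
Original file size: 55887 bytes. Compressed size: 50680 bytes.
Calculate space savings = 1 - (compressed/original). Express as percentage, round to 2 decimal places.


ratio = compressed/original = 50680/55887 = 0.90683
savings = 1 - ratio = 1 - 0.90683 = 0.09317
as a percentage: 0.09317 * 100 = 9.32%

Space savings = 1 - 50680/55887 = 9.32%


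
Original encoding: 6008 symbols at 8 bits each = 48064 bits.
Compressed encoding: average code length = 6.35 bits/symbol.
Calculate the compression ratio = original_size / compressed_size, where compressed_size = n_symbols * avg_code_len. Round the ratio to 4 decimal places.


original_size = n_symbols * orig_bits = 6008 * 8 = 48064 bits
compressed_size = n_symbols * avg_code_len = 6008 * 6.35 = 38150.8 bits
ratio = original_size / compressed_size = 48064 / 38150.8 = 1.2598

Compression ratio = 1.2598


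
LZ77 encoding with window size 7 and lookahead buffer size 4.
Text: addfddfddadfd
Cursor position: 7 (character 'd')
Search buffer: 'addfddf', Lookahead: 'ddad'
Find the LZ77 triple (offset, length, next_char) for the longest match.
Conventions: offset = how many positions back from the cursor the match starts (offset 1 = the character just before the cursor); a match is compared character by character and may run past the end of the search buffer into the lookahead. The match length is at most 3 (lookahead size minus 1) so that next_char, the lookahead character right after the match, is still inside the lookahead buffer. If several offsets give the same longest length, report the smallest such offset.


Try each offset into the search buffer:
  offset=1 (pos 6, char 'f'): match length 0
  offset=2 (pos 5, char 'd'): match length 1
  offset=3 (pos 4, char 'd'): match length 2
  offset=4 (pos 3, char 'f'): match length 0
  offset=5 (pos 2, char 'd'): match length 1
  offset=6 (pos 1, char 'd'): match length 2
  offset=7 (pos 0, char 'a'): match length 0
Longest match has length 2, found at offsets 3, 6; take the smallest, offset 3.
next_char = character at position 7 + 2 = 9 -> 'a'

Best match: offset=3, length=2 (matching 'dd' starting at position 4)
LZ77 triple: (3, 2, 'a')


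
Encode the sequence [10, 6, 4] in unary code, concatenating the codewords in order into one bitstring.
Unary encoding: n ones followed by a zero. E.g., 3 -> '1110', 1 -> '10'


Encode each number as n ones followed by a terminating 0:
  10 -> 11111111110 (11 bits)
  6 -> 1111110 (7 bits)
  4 -> 11110 (5 bits)
Total length = 11 + 7 + 5 = 23 bits.

Unary([10, 6, 4]) = 11111111110111111011110 (23 bits)


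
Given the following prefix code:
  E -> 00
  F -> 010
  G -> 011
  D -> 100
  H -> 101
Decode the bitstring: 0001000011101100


Decoding step by step:
Bits 00 -> E
Bits 010 -> F
Bits 00 -> E
Bits 011 -> G
Bits 101 -> H
Bits 100 -> D


Decoded message: EFEGHD


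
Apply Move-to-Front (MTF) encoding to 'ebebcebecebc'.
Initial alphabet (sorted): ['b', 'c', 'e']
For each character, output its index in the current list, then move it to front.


MTF encoding:
'e': index 2 in ['b', 'c', 'e'] -> ['e', 'b', 'c']
'b': index 1 in ['e', 'b', 'c'] -> ['b', 'e', 'c']
'e': index 1 in ['b', 'e', 'c'] -> ['e', 'b', 'c']
'b': index 1 in ['e', 'b', 'c'] -> ['b', 'e', 'c']
'c': index 2 in ['b', 'e', 'c'] -> ['c', 'b', 'e']
'e': index 2 in ['c', 'b', 'e'] -> ['e', 'c', 'b']
'b': index 2 in ['e', 'c', 'b'] -> ['b', 'e', 'c']
'e': index 1 in ['b', 'e', 'c'] -> ['e', 'b', 'c']
'c': index 2 in ['e', 'b', 'c'] -> ['c', 'e', 'b']
'e': index 1 in ['c', 'e', 'b'] -> ['e', 'c', 'b']
'b': index 2 in ['e', 'c', 'b'] -> ['b', 'e', 'c']
'c': index 2 in ['b', 'e', 'c'] -> ['c', 'b', 'e']


Output: [2, 1, 1, 1, 2, 2, 2, 1, 2, 1, 2, 2]


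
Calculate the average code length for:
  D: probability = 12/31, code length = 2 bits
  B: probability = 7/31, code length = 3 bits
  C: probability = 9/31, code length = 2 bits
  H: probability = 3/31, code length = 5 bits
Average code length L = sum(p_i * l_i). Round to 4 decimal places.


Weighted contributions p_i * l_i:
  D: (12/31) * 2 = 24/31
  B: (7/31) * 3 = 21/31
  C: (9/31) * 2 = 18/31
  H: (3/31) * 5 = 15/31
Sum = (24 + 21 + 18 + 15)/31 = 78/31

L = 78/31 = 2.5161 bits/symbol


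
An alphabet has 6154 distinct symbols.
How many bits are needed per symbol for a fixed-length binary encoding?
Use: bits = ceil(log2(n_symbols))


log2(6154) = 12.5873
Bracket: 2^12 = 4096 < 6154 <= 2^13 = 8192
So ceil(log2(6154)) = 13

bits = ceil(log2(6154)) = ceil(12.5873) = 13 bits


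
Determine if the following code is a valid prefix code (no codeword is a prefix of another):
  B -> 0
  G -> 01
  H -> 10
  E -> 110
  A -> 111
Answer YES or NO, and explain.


Checking each pair (does one codeword prefix another?):
  B='0' vs G='01': prefix -- VIOLATION

NO -- this is NOT a valid prefix code. B (0) is a prefix of G (01).


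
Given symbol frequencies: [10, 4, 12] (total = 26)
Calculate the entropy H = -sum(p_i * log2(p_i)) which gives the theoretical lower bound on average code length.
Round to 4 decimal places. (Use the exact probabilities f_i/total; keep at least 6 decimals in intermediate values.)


Per-symbol terms -p_i * log2(p_i) with p_i = f_i/26:
  p = 10/26 = 0.384615: log2(p) = -1.378512, -p*log2(p) = 0.530197
  p = 4/26 = 0.153846: log2(p) = -2.700440, -p*log2(p) = 0.415452
  p = 12/26 = 0.461538: log2(p) = -1.115477, -p*log2(p) = 0.514836
H = 0.530197 + 0.415452 + 0.514836 = 1.460485

H = 1.4605 bits/symbol


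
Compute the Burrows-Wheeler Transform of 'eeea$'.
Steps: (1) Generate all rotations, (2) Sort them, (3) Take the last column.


Rotations (sorted):
  0: $eeea -> last char: a
  1: a$eee -> last char: e
  2: ea$ee -> last char: e
  3: eea$e -> last char: e
  4: eeea$ -> last char: $


BWT = aeee$


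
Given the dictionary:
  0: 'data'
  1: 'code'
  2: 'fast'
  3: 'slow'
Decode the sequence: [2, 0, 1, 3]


Look up each index in the dictionary:
  2 -> 'fast'
  0 -> 'data'
  1 -> 'code'
  3 -> 'slow'

Decoded: "fast data code slow"


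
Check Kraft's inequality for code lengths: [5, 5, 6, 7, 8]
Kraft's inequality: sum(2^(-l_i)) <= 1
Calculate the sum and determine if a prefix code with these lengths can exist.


Sum = 2^(-5) + 2^(-5) + 2^(-6) + 2^(-7) + 2^(-8)
    = 0.03125 + 0.03125 + 0.015625 + 0.0078125 + 0.00390625
    = 23/256 = 0.08984375
Since 0.08984375 <= 1, Kraft's inequality IS satisfied.
A prefix code with these lengths CAN exist.

Kraft sum = 0.08984375. Satisfied.


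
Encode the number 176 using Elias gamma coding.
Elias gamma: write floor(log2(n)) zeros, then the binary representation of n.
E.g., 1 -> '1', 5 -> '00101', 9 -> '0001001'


num_bits = floor(log2(176)) + 1 = 8
leading_zeros = num_bits - 1 = 7
binary(176) = 10110000

Elias gamma(176) = '0000000' + '10110000' = 000000010110000 (15 bits)


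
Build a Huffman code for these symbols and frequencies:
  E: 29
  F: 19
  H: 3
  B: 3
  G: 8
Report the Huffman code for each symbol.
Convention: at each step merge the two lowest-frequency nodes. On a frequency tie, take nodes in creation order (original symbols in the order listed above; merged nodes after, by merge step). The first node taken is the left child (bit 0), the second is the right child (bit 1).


Huffman tree construction:
Step 1: Merge H(3) + B(3) = 6
Step 2: Merge (H+B)(6) + G(8) = 14
Step 3: Merge ((H+B)+G)(14) + F(19) = 33
Step 4: Merge E(29) + (((H+B)+G)+F)(33) = 62
Read each symbol's code off the tree from the root (left child = 0, right child = 1).

Codes:
  E: 0 (length 1)
  F: 11 (length 2)
  H: 1000 (length 4)
  B: 1001 (length 4)
  G: 101 (length 3)
Average code length: 115/62 = 1.8548 bits/symbol


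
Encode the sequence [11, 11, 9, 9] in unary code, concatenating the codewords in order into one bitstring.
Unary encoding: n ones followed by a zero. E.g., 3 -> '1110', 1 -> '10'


Encode each number as n ones followed by a terminating 0:
  11 -> 111111111110 (12 bits)
  11 -> 111111111110 (12 bits)
  9 -> 1111111110 (10 bits)
  9 -> 1111111110 (10 bits)
Total length = 12 + 12 + 10 + 10 = 44 bits.

Unary([11, 11, 9, 9]) = 11111111111011111111111011111111101111111110 (44 bits)


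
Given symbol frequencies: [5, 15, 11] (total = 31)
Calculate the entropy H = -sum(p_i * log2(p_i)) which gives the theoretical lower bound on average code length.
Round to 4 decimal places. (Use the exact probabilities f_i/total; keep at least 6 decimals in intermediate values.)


Per-symbol terms -p_i * log2(p_i) with p_i = f_i/31:
  p = 5/31 = 0.161290: log2(p) = -2.632268, -p*log2(p) = 0.424559
  p = 15/31 = 0.483871: log2(p) = -1.047306, -p*log2(p) = 0.506761
  p = 11/31 = 0.354839: log2(p) = -1.494765, -p*log2(p) = 0.530400
H = 0.424559 + 0.506761 + 0.530400 = 1.461720

H = 1.4617 bits/symbol


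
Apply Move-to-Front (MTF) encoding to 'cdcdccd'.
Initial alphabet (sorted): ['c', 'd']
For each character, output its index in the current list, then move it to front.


MTF encoding:
'c': index 0 in ['c', 'd'] -> ['c', 'd']
'd': index 1 in ['c', 'd'] -> ['d', 'c']
'c': index 1 in ['d', 'c'] -> ['c', 'd']
'd': index 1 in ['c', 'd'] -> ['d', 'c']
'c': index 1 in ['d', 'c'] -> ['c', 'd']
'c': index 0 in ['c', 'd'] -> ['c', 'd']
'd': index 1 in ['c', 'd'] -> ['d', 'c']


Output: [0, 1, 1, 1, 1, 0, 1]


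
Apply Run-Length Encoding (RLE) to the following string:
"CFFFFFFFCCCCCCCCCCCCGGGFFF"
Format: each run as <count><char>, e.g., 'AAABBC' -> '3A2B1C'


Scanning runs left to right:
  i=0: run of 'C' x 1 -> '1C'
  i=1: run of 'F' x 7 -> '7F'
  i=8: run of 'C' x 12 -> '12C'
  i=20: run of 'G' x 3 -> '3G'
  i=23: run of 'F' x 3 -> '3F'

RLE = 1C7F12C3G3F


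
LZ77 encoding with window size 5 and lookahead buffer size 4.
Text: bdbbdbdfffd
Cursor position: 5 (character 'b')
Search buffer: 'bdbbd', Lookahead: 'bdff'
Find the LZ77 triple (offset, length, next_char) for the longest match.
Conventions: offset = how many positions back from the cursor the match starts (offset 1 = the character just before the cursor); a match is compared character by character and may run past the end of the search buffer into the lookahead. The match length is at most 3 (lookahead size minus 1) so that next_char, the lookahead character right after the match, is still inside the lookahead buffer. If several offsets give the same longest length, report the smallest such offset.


Try each offset into the search buffer:
  offset=1 (pos 4, char 'd'): match length 0
  offset=2 (pos 3, char 'b'): match length 2
  offset=3 (pos 2, char 'b'): match length 1
  offset=4 (pos 1, char 'd'): match length 0
  offset=5 (pos 0, char 'b'): match length 2
Longest match has length 2, found at offsets 2, 5; take the smallest, offset 2.
next_char = character at position 5 + 2 = 7 -> 'f'

Best match: offset=2, length=2 (matching 'bd' starting at position 3)
LZ77 triple: (2, 2, 'f')


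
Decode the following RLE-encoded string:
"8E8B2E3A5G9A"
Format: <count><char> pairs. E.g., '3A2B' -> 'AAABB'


Expanding each <count><char> pair:
  8E -> 'EEEEEEEE'
  8B -> 'BBBBBBBB'
  2E -> 'EE'
  3A -> 'AAA'
  5G -> 'GGGGG'
  9A -> 'AAAAAAAAA'

Decoded = EEEEEEEEBBBBBBBBEEAAAGGGGGAAAAAAAAA


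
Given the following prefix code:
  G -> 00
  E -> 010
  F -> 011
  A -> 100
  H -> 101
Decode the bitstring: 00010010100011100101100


Decoding step by step:
Bits 00 -> G
Bits 010 -> E
Bits 010 -> E
Bits 100 -> A
Bits 011 -> F
Bits 100 -> A
Bits 101 -> H
Bits 100 -> A


Decoded message: GEEAFAHA


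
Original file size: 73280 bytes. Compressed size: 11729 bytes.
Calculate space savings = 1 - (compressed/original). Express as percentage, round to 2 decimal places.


ratio = compressed/original = 11729/73280 = 0.160057
savings = 1 - ratio = 1 - 0.160057 = 0.839943
as a percentage: 0.839943 * 100 = 83.99%

Space savings = 1 - 11729/73280 = 83.99%


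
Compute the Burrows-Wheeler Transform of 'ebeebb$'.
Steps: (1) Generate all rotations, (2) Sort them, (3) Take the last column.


Rotations (sorted):
  0: $ebeebb -> last char: b
  1: b$ebeeb -> last char: b
  2: bb$ebee -> last char: e
  3: beebb$e -> last char: e
  4: ebb$ebe -> last char: e
  5: ebeebb$ -> last char: $
  6: eebb$eb -> last char: b


BWT = bbeee$b


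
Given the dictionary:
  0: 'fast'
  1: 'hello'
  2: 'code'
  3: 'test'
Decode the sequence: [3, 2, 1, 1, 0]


Look up each index in the dictionary:
  3 -> 'test'
  2 -> 'code'
  1 -> 'hello'
  1 -> 'hello'
  0 -> 'fast'

Decoded: "test code hello hello fast"


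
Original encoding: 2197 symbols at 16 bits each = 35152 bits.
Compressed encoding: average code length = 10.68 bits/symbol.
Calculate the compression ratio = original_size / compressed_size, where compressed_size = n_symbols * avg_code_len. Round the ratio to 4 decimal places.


original_size = n_symbols * orig_bits = 2197 * 16 = 35152 bits
compressed_size = n_symbols * avg_code_len = 2197 * 10.68 = 23463.96 bits
ratio = original_size / compressed_size = 35152 / 23463.96 = 1.4981

Compression ratio = 1.4981


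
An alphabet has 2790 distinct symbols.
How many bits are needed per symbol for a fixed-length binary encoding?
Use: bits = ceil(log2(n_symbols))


log2(2790) = 11.446
Bracket: 2^11 = 2048 < 2790 <= 2^12 = 4096
So ceil(log2(2790)) = 12

bits = ceil(log2(2790)) = ceil(11.446) = 12 bits


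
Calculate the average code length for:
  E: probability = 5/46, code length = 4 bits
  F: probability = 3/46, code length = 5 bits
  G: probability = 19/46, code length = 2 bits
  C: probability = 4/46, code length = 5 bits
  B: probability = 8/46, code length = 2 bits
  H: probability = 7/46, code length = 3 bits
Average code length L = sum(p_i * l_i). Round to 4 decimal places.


Weighted contributions p_i * l_i:
  E: (5/46) * 4 = 20/46
  F: (3/46) * 5 = 15/46
  G: (19/46) * 2 = 38/46
  C: (4/46) * 5 = 20/46
  B: (8/46) * 2 = 16/46
  H: (7/46) * 3 = 21/46
Sum = (20 + 15 + 38 + 20 + 16 + 21)/46 = 130/46

L = 130/46 = 2.8261 bits/symbol


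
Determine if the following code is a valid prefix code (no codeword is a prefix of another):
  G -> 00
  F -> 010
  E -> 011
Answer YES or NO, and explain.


Checking each pair (does one codeword prefix another?):
  G='00' vs F='010': no prefix
  G='00' vs E='011': no prefix
  F='010' vs G='00': no prefix
  F='010' vs E='011': no prefix
  E='011' vs G='00': no prefix
  E='011' vs F='010': no prefix
No violation found over all pairs.

YES -- this is a valid prefix code. No codeword is a prefix of any other codeword.


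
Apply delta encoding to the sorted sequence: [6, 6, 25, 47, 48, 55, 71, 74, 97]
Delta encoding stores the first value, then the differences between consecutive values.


First value: 6
Deltas:
  6 - 6 = 0
  25 - 6 = 19
  47 - 25 = 22
  48 - 47 = 1
  55 - 48 = 7
  71 - 55 = 16
  74 - 71 = 3
  97 - 74 = 23


Delta encoded: [6, 0, 19, 22, 1, 7, 16, 3, 23]


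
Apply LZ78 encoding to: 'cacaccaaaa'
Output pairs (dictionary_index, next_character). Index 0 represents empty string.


LZ78 encoding steps:
Dictionary: {0: ''}
Step 1: w='' (idx 0), next='c' -> output (0, 'c'), add 'c' as idx 1
Step 2: w='' (idx 0), next='a' -> output (0, 'a'), add 'a' as idx 2
Step 3: w='c' (idx 1), next='a' -> output (1, 'a'), add 'ca' as idx 3
Step 4: w='c' (idx 1), next='c' -> output (1, 'c'), add 'cc' as idx 4
Step 5: w='a' (idx 2), next='a' -> output (2, 'a'), add 'aa' as idx 5
Step 6: w='aa' (idx 5), end of input -> output (5, '')


Encoded: [(0, 'c'), (0, 'a'), (1, 'a'), (1, 'c'), (2, 'a'), (5, '')]


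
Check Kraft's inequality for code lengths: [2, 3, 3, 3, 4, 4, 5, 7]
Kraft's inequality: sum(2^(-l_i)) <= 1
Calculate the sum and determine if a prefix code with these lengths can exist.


Sum = 2^(-2) + 2^(-3) + 2^(-3) + 2^(-3) + 2^(-4) + 2^(-4) + 2^(-5) + 2^(-7)
    = 0.25 + 0.125 + 0.125 + 0.125 + 0.0625 + 0.0625 + 0.03125 + 0.0078125
    = 101/128 = 0.7890625
Since 0.7890625 <= 1, Kraft's inequality IS satisfied.
A prefix code with these lengths CAN exist.

Kraft sum = 0.7890625. Satisfied.


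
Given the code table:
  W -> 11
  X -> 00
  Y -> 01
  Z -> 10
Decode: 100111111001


Decoding:
10 -> Z
01 -> Y
11 -> W
11 -> W
10 -> Z
01 -> Y


Result: ZYWWZY


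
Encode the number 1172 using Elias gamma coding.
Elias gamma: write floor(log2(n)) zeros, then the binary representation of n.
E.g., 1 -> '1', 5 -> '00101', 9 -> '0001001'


num_bits = floor(log2(1172)) + 1 = 11
leading_zeros = num_bits - 1 = 10
binary(1172) = 10010010100

Elias gamma(1172) = '0000000000' + '10010010100' = 000000000010010010100 (21 bits)


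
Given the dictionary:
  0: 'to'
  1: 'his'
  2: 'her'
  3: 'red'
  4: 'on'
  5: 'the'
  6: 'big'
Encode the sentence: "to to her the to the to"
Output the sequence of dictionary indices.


Look up each word in the dictionary:
  'to' -> 0
  'to' -> 0
  'her' -> 2
  'the' -> 5
  'to' -> 0
  'the' -> 5
  'to' -> 0

Encoded: [0, 0, 2, 5, 0, 5, 0]


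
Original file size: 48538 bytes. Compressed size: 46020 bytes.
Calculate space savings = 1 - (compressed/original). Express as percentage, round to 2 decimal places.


ratio = compressed/original = 46020/48538 = 0.948123
savings = 1 - ratio = 1 - 0.948123 = 0.051877
as a percentage: 0.051877 * 100 = 5.19%

Space savings = 1 - 46020/48538 = 5.19%


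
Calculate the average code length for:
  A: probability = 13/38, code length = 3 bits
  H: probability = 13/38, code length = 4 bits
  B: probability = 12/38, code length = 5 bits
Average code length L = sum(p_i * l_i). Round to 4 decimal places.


Weighted contributions p_i * l_i:
  A: (13/38) * 3 = 39/38
  H: (13/38) * 4 = 52/38
  B: (12/38) * 5 = 60/38
Sum = (39 + 52 + 60)/38 = 151/38

L = 151/38 = 3.9737 bits/symbol


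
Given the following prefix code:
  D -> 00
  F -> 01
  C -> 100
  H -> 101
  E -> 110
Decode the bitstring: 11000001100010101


Decoding step by step:
Bits 110 -> E
Bits 00 -> D
Bits 00 -> D
Bits 110 -> E
Bits 00 -> D
Bits 101 -> H
Bits 01 -> F


Decoded message: EDDEDHF


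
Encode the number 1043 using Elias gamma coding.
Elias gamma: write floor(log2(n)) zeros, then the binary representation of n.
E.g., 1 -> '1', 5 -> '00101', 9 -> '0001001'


num_bits = floor(log2(1043)) + 1 = 11
leading_zeros = num_bits - 1 = 10
binary(1043) = 10000010011

Elias gamma(1043) = '0000000000' + '10000010011' = 000000000010000010011 (21 bits)


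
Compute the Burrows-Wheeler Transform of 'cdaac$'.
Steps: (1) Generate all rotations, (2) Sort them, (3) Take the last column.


Rotations (sorted):
  0: $cdaac -> last char: c
  1: aac$cd -> last char: d
  2: ac$cda -> last char: a
  3: c$cdaa -> last char: a
  4: cdaac$ -> last char: $
  5: daac$c -> last char: c


BWT = cdaa$c


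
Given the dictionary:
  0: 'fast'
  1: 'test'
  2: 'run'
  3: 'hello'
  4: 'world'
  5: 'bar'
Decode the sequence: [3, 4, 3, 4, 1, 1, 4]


Look up each index in the dictionary:
  3 -> 'hello'
  4 -> 'world'
  3 -> 'hello'
  4 -> 'world'
  1 -> 'test'
  1 -> 'test'
  4 -> 'world'

Decoded: "hello world hello world test test world"


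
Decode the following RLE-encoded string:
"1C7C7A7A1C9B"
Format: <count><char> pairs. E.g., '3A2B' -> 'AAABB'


Expanding each <count><char> pair:
  1C -> 'C'
  7C -> 'CCCCCCC'
  7A -> 'AAAAAAA'
  7A -> 'AAAAAAA'
  1C -> 'C'
  9B -> 'BBBBBBBBB'

Decoded = CCCCCCCCAAAAAAAAAAAAAACBBBBBBBBB


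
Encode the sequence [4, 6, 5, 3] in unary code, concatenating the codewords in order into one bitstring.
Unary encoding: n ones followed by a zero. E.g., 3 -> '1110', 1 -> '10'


Encode each number as n ones followed by a terminating 0:
  4 -> 11110 (5 bits)
  6 -> 1111110 (7 bits)
  5 -> 111110 (6 bits)
  3 -> 1110 (4 bits)
Total length = 5 + 7 + 6 + 4 = 22 bits.

Unary([4, 6, 5, 3]) = 1111011111101111101110 (22 bits)


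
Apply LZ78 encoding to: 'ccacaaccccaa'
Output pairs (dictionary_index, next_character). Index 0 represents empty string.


LZ78 encoding steps:
Dictionary: {0: ''}
Step 1: w='' (idx 0), next='c' -> output (0, 'c'), add 'c' as idx 1
Step 2: w='c' (idx 1), next='a' -> output (1, 'a'), add 'ca' as idx 2
Step 3: w='ca' (idx 2), next='a' -> output (2, 'a'), add 'caa' as idx 3
Step 4: w='c' (idx 1), next='c' -> output (1, 'c'), add 'cc' as idx 4
Step 5: w='cc' (idx 4), next='a' -> output (4, 'a'), add 'cca' as idx 5
Step 6: w='' (idx 0), next='a' -> output (0, 'a'), add 'a' as idx 6


Encoded: [(0, 'c'), (1, 'a'), (2, 'a'), (1, 'c'), (4, 'a'), (0, 'a')]


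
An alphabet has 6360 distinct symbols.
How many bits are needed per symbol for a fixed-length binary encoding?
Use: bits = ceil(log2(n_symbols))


log2(6360) = 12.6348
Bracket: 2^12 = 4096 < 6360 <= 2^13 = 8192
So ceil(log2(6360)) = 13

bits = ceil(log2(6360)) = ceil(12.6348) = 13 bits


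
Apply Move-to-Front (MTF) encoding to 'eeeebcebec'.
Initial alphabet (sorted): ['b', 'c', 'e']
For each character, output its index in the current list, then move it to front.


MTF encoding:
'e': index 2 in ['b', 'c', 'e'] -> ['e', 'b', 'c']
'e': index 0 in ['e', 'b', 'c'] -> ['e', 'b', 'c']
'e': index 0 in ['e', 'b', 'c'] -> ['e', 'b', 'c']
'e': index 0 in ['e', 'b', 'c'] -> ['e', 'b', 'c']
'b': index 1 in ['e', 'b', 'c'] -> ['b', 'e', 'c']
'c': index 2 in ['b', 'e', 'c'] -> ['c', 'b', 'e']
'e': index 2 in ['c', 'b', 'e'] -> ['e', 'c', 'b']
'b': index 2 in ['e', 'c', 'b'] -> ['b', 'e', 'c']
'e': index 1 in ['b', 'e', 'c'] -> ['e', 'b', 'c']
'c': index 2 in ['e', 'b', 'c'] -> ['c', 'e', 'b']


Output: [2, 0, 0, 0, 1, 2, 2, 2, 1, 2]


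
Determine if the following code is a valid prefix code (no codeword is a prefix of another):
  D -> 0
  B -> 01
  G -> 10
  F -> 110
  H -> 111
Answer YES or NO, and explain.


Checking each pair (does one codeword prefix another?):
  D='0' vs B='01': prefix -- VIOLATION

NO -- this is NOT a valid prefix code. D (0) is a prefix of B (01).


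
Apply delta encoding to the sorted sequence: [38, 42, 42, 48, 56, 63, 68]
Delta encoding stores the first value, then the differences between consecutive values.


First value: 38
Deltas:
  42 - 38 = 4
  42 - 42 = 0
  48 - 42 = 6
  56 - 48 = 8
  63 - 56 = 7
  68 - 63 = 5


Delta encoded: [38, 4, 0, 6, 8, 7, 5]


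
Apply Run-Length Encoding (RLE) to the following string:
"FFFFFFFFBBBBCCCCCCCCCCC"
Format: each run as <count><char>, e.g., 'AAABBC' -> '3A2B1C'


Scanning runs left to right:
  i=0: run of 'F' x 8 -> '8F'
  i=8: run of 'B' x 4 -> '4B'
  i=12: run of 'C' x 11 -> '11C'

RLE = 8F4B11C


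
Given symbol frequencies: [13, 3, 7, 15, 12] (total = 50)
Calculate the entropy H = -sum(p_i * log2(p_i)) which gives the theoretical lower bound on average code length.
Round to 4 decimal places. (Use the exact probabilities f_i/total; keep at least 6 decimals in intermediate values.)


Per-symbol terms -p_i * log2(p_i) with p_i = f_i/50:
  p = 13/50 = 0.260000: log2(p) = -1.943416, -p*log2(p) = 0.505288
  p = 3/50 = 0.060000: log2(p) = -4.058894, -p*log2(p) = 0.243534
  p = 7/50 = 0.140000: log2(p) = -2.836501, -p*log2(p) = 0.397110
  p = 15/50 = 0.300000: log2(p) = -1.736966, -p*log2(p) = 0.521090
  p = 12/50 = 0.240000: log2(p) = -2.058894, -p*log2(p) = 0.494134
H = 0.505288 + 0.243534 + 0.397110 + 0.521090 + 0.494134 = 2.161156

H = 2.1612 bits/symbol


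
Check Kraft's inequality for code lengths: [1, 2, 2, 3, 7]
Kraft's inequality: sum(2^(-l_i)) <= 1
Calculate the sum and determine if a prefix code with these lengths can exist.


Sum = 2^(-1) + 2^(-2) + 2^(-2) + 2^(-3) + 2^(-7)
    = 0.5 + 0.25 + 0.25 + 0.125 + 0.0078125
    = 145/128 = 1.1328125
Since 1.1328125 > 1, Kraft's inequality is NOT satisfied.
A prefix code with these lengths CANNOT exist.

Kraft sum = 1.1328125. Not satisfied.


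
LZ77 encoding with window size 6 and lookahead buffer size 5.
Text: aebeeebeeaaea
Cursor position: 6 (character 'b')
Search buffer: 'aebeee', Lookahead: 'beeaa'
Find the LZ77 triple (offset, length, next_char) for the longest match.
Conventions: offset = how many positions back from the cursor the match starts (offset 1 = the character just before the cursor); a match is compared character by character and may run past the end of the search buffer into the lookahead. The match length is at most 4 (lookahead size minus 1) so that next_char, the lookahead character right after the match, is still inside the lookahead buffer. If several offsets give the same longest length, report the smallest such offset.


Try each offset into the search buffer:
  offset=1 (pos 5, char 'e'): match length 0
  offset=2 (pos 4, char 'e'): match length 0
  offset=3 (pos 3, char 'e'): match length 0
  offset=4 (pos 2, char 'b'): match length 3
  offset=5 (pos 1, char 'e'): match length 0
  offset=6 (pos 0, char 'a'): match length 0
Longest match has length 3 at offset 4.
next_char = character at position 6 + 3 = 9 -> 'a'

Best match: offset=4, length=3 (matching 'bee' starting at position 2)
LZ77 triple: (4, 3, 'a')


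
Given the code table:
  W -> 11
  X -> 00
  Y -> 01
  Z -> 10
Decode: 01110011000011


Decoding:
01 -> Y
11 -> W
00 -> X
11 -> W
00 -> X
00 -> X
11 -> W


Result: YWXWXXW


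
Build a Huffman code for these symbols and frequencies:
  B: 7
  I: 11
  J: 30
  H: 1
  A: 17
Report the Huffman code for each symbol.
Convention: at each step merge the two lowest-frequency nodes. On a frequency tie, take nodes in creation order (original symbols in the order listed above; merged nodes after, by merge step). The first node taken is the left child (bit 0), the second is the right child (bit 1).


Huffman tree construction:
Step 1: Merge H(1) + B(7) = 8
Step 2: Merge (H+B)(8) + I(11) = 19
Step 3: Merge A(17) + ((H+B)+I)(19) = 36
Step 4: Merge J(30) + (A+((H+B)+I))(36) = 66
Read each symbol's code off the tree from the root (left child = 0, right child = 1).

Codes:
  B: 1101 (length 4)
  I: 111 (length 3)
  J: 0 (length 1)
  H: 1100 (length 4)
  A: 10 (length 2)
Average code length: 129/66 = 1.9545 bits/symbol


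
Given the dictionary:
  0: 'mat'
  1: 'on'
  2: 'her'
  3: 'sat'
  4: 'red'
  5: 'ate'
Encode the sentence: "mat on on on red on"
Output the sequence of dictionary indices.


Look up each word in the dictionary:
  'mat' -> 0
  'on' -> 1
  'on' -> 1
  'on' -> 1
  'red' -> 4
  'on' -> 1

Encoded: [0, 1, 1, 1, 4, 1]


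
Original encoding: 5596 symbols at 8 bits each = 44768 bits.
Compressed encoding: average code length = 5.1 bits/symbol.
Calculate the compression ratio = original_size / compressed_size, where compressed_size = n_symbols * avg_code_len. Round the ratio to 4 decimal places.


original_size = n_symbols * orig_bits = 5596 * 8 = 44768 bits
compressed_size = n_symbols * avg_code_len = 5596 * 5.1 = 28539.6 bits
ratio = original_size / compressed_size = 44768 / 28539.6 = 1.5686

Compression ratio = 1.5686
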